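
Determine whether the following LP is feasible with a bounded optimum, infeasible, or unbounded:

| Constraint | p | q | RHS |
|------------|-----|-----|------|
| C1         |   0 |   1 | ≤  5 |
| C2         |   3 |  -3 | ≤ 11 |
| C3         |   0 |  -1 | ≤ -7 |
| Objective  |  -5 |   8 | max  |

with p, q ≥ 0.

Infeasible (no feasible solution exists)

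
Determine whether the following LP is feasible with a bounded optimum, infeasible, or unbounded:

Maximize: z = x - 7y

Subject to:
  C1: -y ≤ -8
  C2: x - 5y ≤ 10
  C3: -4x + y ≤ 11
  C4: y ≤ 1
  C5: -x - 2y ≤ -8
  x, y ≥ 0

Infeasible (no feasible solution exists)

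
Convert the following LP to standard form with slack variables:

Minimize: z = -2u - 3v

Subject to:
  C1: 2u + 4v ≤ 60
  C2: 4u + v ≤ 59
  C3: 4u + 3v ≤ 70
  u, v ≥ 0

min z = -2u - 3v

s.t.
  2u + 4v + s1 = 60
  4u + v + s2 = 59
  4u + 3v + s3 = 70
  u, v, s1, s2, s3 ≥ 0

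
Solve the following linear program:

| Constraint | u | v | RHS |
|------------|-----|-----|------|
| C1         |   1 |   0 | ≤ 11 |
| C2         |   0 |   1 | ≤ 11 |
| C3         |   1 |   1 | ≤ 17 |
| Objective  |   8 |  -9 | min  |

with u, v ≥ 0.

Evaluate the objective at each vertex of the feasible region:
  z(0, 0) = 0
  z(11, 0) = 88
  z(11, 6) = 34
  z(6, 11) = -51
  z(0, 11) = -99  ←
The minimum is at u = 0, v = 11.

u = 0, v = 11, z = -99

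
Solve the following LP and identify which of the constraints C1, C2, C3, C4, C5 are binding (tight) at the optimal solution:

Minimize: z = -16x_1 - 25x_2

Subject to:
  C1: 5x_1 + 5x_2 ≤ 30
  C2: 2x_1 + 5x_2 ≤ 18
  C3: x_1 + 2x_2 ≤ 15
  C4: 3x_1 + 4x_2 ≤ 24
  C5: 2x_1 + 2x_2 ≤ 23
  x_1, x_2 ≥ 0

At x_1 = 4, x_2 = 2, compute slack b - a·x for each constraint:
  C1: 30 − 30 = 0  (binding)
  C2: 18 − 18 = 0  (binding)
  C3: 15 − 8 = 7  (slack)
  C4: 24 − 20 = 4  (slack)
  C5: 23 − 12 = 11  (slack)

Optimal: x_1 = 4, x_2 = 2
Binding: C1, C2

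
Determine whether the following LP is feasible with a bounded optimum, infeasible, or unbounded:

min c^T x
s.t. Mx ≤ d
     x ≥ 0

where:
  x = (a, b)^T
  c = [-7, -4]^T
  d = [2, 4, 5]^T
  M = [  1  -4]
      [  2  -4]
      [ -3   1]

Unbounded (objective can decrease without bound)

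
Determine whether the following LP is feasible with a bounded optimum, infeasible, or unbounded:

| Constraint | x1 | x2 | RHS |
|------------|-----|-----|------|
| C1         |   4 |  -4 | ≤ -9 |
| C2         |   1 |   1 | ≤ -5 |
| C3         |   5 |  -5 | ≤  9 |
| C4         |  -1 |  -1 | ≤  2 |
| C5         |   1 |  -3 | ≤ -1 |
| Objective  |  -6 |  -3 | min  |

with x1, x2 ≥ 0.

Infeasible (no feasible solution exists)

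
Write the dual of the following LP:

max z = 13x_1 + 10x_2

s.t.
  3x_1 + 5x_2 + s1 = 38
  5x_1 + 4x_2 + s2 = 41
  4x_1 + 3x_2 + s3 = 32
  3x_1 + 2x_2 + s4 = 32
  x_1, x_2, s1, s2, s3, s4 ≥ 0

Primal max cᵀx s.t. Ax ≤ b, x ≥ 0  →  Dual min bᵀy s.t. Aᵀy ≥ c, y ≥ 0.

Minimize: z = 38y1 + 41y2 + 32y3 + 32y4

Subject to:
  3y1 + 5y2 + 4y3 + 3y4 ≥ 13
  5y1 + 4y2 + 3y3 + 2y4 ≥ 10
  y1, y2, y3, y4 ≥ 0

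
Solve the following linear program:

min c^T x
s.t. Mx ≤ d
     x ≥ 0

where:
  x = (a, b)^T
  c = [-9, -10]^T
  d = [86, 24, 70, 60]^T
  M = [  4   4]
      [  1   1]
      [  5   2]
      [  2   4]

Evaluate the objective at each vertex of the feasible region:
  z(0, 0) = 0
  z(14, 0) = -126
  z(10, 10) = -190  ←
  z(0, 15) = -150
The minimum is at a = 10, b = 10.

a = 10, b = 10, z = -190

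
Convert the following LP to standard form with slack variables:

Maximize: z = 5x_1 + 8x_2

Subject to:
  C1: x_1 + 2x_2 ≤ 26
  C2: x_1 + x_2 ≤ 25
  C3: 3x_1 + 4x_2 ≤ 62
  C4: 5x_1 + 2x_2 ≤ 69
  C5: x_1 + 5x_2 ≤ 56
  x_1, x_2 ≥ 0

max z = 5x_1 + 8x_2

s.t.
  x_1 + 2x_2 + s1 = 26
  x_1 + x_2 + s2 = 25
  3x_1 + 4x_2 + s3 = 62
  5x_1 + 2x_2 + s4 = 69
  x_1 + 5x_2 + s5 = 56
  x_1, x_2, s1, s2, s3, s4, s5 ≥ 0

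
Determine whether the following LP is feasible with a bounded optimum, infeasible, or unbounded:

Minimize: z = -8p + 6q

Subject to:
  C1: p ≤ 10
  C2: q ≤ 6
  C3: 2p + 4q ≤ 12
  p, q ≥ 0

Feasible with a bounded optimal solution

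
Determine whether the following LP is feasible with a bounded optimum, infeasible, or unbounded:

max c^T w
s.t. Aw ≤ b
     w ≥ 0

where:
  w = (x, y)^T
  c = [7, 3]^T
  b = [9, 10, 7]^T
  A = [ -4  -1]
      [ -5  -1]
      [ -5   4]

Unbounded (objective can increase without bound)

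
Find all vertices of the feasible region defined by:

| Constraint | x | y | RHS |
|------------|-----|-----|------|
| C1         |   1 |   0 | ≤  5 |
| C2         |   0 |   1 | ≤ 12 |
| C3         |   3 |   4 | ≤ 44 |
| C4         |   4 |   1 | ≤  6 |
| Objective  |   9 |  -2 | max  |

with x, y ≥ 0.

(0, 0), (1.5, 0), (0, 6)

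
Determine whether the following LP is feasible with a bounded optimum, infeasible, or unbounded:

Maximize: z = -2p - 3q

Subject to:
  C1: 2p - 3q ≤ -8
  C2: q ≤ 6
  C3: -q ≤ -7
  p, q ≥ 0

Infeasible (no feasible solution exists)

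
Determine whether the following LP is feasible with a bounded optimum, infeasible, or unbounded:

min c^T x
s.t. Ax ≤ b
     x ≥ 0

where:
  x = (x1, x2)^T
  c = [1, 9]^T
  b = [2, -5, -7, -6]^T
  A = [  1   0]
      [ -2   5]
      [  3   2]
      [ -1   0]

Infeasible (no feasible solution exists)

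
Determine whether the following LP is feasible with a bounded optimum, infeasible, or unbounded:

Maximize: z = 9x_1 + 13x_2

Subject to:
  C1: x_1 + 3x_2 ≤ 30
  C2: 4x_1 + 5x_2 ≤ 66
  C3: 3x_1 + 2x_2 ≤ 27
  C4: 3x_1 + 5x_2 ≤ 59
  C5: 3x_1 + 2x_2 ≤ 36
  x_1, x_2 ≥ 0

Feasible with a bounded optimal solution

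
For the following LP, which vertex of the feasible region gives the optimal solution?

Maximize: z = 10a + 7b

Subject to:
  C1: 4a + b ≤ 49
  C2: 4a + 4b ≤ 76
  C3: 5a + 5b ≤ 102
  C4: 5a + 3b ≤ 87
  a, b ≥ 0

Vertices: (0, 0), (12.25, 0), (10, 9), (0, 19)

Evaluate the objective at each vertex of the feasible region:
  z(0, 0) = 0
  z(12.25, 0) = 122.5
  z(10, 9) = 163  ←
  z(0, 19) = 133
The maximum is at a = 10, b = 9.

(10, 9)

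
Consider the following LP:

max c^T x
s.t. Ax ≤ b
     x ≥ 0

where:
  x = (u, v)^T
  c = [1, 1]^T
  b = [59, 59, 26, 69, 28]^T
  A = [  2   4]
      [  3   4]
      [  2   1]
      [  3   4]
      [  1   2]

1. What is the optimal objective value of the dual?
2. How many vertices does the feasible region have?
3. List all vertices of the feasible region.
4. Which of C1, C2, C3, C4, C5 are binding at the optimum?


1. 17
2. 5
3. (0, 0), (13, 0), (9, 8), (3, 12.5), (0, 14)
4. C2, C3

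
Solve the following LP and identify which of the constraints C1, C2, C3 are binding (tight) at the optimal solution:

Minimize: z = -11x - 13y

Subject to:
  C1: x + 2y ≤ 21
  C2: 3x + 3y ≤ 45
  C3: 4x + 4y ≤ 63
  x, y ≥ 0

At x = 9, y = 6, compute slack b - a·x for each constraint:
  C1: 21 − 21 = 0  (binding)
  C2: 45 − 45 = 0  (binding)
  C3: 63 − 60 = 3  (slack)

Optimal: x = 9, y = 6
Binding: C1, C2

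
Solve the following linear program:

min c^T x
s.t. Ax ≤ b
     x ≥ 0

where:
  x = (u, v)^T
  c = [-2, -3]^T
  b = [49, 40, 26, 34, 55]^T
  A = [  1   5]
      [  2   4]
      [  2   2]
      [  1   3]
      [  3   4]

Evaluate the objective at each vertex of the feasible region:
  z(0, 0) = 0
  z(13, 0) = -26
  z(6, 7) = -33  ←
  z(0.6667, 9.667) = -30.33
  z(0, 9.8) = -29.4
The minimum is at u = 6, v = 7.

u = 6, v = 7, z = -33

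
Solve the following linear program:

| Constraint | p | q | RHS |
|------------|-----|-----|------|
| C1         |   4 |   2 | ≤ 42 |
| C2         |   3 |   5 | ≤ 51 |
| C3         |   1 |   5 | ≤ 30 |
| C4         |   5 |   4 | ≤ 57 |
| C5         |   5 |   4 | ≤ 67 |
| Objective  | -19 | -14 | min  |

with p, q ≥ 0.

Evaluate the objective at each vertex of the feasible region:
  z(0, 0) = 0
  z(10.5, 0) = -199.5
  z(9, 3) = -213  ←
  z(7.857, 4.429) = -211.3
  z(0, 6) = -84
The minimum is at p = 9, q = 3.

p = 9, q = 3, z = -213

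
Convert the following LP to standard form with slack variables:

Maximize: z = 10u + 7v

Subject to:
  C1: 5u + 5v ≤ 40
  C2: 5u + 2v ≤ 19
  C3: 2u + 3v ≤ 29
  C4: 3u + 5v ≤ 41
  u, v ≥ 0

max z = 10u + 7v

s.t.
  5u + 5v + s1 = 40
  5u + 2v + s2 = 19
  2u + 3v + s3 = 29
  3u + 5v + s4 = 41
  u, v, s1, s2, s3, s4 ≥ 0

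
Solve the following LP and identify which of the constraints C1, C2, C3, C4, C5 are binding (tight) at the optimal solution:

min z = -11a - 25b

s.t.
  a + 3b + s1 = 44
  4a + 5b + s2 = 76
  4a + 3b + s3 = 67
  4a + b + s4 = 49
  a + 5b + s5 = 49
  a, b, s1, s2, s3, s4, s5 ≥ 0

At a = 9, b = 8, compute slack b - a·x for each constraint:
  C1: 44 − 33 = 11  (slack)
  C2: 76 − 76 = 0  (binding)
  C3: 67 − 60 = 7  (slack)
  C4: 49 − 44 = 5  (slack)
  C5: 49 − 49 = 0  (binding)

Optimal: a = 9, b = 8
Binding: C2, C5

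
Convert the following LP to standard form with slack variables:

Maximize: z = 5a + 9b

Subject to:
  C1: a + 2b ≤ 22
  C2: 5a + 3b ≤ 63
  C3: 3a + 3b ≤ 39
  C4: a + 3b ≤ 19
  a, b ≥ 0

max z = 5a + 9b

s.t.
  a + 2b + s1 = 22
  5a + 3b + s2 = 63
  3a + 3b + s3 = 39
  a + 3b + s4 = 19
  a, b, s1, s2, s3, s4 ≥ 0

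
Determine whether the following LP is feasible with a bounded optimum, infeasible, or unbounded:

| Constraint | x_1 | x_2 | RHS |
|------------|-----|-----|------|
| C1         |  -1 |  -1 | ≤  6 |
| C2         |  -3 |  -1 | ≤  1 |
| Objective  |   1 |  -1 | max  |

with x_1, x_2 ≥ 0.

Unbounded (objective can increase without bound)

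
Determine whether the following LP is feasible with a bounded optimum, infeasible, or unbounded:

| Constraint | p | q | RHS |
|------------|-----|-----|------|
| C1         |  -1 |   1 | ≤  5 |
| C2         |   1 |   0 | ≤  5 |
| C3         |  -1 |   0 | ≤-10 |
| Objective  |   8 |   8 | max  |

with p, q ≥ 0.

Infeasible (no feasible solution exists)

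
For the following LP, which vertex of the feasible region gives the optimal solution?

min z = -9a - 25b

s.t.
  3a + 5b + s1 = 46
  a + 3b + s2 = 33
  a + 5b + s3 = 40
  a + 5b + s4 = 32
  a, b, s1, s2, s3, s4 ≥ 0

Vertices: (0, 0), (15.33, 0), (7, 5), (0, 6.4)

Evaluate the objective at each vertex of the feasible region:
  z(0, 0) = 0
  z(15.33, 0) = -138
  z(7, 5) = -188  ←
  z(0, 6.4) = -160
The minimum is at a = 7, b = 5.

(7, 5)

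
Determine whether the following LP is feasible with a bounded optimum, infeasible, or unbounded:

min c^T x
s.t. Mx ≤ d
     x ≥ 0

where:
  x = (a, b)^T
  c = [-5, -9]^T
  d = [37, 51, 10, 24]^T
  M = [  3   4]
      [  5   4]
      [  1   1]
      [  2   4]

Feasible with a bounded optimal solution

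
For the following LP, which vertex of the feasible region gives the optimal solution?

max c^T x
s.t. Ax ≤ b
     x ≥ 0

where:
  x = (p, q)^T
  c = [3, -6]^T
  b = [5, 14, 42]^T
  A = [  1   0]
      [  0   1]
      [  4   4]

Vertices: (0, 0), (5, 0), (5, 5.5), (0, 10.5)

Evaluate the objective at each vertex of the feasible region:
  z(0, 0) = 0
  z(5, 0) = 15  ←
  z(5, 5.5) = -18
  z(0, 10.5) = -63
The maximum is at p = 5, q = 0.

(5, 0)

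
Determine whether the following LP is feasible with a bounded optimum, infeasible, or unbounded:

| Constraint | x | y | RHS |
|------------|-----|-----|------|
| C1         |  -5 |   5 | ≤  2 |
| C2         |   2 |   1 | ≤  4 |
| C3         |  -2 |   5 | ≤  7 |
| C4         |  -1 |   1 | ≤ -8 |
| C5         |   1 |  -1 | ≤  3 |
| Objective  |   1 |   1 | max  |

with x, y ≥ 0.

Infeasible (no feasible solution exists)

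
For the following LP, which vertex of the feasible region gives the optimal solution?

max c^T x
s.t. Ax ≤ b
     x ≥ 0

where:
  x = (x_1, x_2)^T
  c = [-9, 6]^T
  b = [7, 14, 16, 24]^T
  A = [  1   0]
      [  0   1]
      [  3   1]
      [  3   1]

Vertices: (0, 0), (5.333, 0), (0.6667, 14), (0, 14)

Evaluate the objective at each vertex of the feasible region:
  z(0, 0) = 0
  z(5.333, 0) = -48
  z(0.6667, 14) = 78
  z(0, 14) = 84  ←
The maximum is at x_1 = 0, x_2 = 14.

(0, 14)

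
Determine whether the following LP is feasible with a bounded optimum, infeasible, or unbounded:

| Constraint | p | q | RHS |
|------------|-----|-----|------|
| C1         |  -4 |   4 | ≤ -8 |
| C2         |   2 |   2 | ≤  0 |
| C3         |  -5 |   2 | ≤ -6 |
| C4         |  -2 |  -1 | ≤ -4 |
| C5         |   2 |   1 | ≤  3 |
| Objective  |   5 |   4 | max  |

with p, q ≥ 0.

Infeasible (no feasible solution exists)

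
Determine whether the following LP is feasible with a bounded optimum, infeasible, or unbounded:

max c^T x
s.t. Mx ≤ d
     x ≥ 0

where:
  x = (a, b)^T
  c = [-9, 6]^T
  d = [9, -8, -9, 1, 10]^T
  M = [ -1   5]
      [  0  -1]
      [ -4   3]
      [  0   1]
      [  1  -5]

Infeasible (no feasible solution exists)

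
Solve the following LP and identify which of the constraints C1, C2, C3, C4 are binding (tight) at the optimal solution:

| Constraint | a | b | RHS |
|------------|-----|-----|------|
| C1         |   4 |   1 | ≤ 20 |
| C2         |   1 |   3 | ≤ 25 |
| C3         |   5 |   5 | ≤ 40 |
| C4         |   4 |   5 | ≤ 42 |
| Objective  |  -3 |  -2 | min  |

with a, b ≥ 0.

At a = 4, b = 4, compute slack b - a·x for each constraint:
  C1: 20 − 20 = 0  (binding)
  C2: 25 − 16 = 9  (slack)
  C3: 40 − 40 = 0  (binding)
  C4: 42 − 36 = 6  (slack)

Optimal: a = 4, b = 4
Binding: C1, C3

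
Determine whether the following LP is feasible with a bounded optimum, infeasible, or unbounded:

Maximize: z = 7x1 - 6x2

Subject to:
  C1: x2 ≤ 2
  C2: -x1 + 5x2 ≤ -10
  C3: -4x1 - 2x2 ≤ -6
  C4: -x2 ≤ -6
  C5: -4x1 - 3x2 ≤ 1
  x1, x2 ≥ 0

Infeasible (no feasible solution exists)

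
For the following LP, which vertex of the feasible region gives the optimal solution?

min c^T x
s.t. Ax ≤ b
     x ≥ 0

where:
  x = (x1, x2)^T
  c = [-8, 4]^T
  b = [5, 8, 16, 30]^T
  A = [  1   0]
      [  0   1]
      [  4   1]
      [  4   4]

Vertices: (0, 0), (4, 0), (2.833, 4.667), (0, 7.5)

Evaluate the objective at each vertex of the feasible region:
  z(0, 0) = 0
  z(4, 0) = -32  ←
  z(2.833, 4.667) = -4
  z(0, 7.5) = 30
The minimum is at x1 = 4, x2 = 0.

(4, 0)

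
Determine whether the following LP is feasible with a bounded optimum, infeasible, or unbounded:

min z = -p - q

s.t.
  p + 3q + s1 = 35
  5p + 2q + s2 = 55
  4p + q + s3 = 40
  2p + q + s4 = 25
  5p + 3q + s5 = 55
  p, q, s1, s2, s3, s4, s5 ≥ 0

Feasible with a bounded optimal solution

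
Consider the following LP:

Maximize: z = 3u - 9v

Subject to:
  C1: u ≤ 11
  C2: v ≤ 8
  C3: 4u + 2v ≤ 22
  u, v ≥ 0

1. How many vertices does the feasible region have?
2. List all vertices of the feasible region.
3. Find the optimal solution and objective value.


1. 4
2. (0, 0), (5.5, 0), (1.5, 8), (0, 8)
3. u = 5.5, v = 0, z = 16.5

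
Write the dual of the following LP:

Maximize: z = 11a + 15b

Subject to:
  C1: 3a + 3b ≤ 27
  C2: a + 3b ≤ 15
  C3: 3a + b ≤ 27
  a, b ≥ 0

Primal max cᵀx s.t. Ax ≤ b, x ≥ 0  →  Dual min bᵀy s.t. Aᵀy ≥ c, y ≥ 0.

Minimize: z = 27y1 + 15y2 + 27y3

Subject to:
  3y1 + y2 + 3y3 ≥ 11
  3y1 + 3y2 + y3 ≥ 15
  y1, y2, y3 ≥ 0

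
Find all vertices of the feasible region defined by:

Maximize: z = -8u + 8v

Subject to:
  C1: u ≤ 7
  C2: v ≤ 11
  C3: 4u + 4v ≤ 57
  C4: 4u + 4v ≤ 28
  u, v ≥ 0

(0, 0), (7, 0), (0, 7)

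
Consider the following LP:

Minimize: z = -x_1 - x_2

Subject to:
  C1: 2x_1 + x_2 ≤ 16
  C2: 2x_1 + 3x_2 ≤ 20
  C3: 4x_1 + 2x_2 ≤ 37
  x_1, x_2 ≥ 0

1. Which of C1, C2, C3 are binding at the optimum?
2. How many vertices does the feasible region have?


1. C1, C2
2. 4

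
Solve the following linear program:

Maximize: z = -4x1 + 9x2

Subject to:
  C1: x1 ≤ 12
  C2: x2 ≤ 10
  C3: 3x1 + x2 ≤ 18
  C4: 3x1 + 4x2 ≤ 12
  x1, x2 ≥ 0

Evaluate the objective at each vertex of the feasible region:
  z(0, 0) = 0
  z(4, 0) = -16
  z(0, 3) = 27  ←
The maximum is at x1 = 0, x2 = 3.

x1 = 0, x2 = 3, z = 27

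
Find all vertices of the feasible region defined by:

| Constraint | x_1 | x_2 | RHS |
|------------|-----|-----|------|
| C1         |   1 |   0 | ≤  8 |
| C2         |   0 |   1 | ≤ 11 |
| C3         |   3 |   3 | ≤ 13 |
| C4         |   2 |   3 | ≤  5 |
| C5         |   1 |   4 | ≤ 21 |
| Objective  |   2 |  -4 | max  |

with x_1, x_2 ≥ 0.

(0, 0), (2.5, 0), (0, 1.667)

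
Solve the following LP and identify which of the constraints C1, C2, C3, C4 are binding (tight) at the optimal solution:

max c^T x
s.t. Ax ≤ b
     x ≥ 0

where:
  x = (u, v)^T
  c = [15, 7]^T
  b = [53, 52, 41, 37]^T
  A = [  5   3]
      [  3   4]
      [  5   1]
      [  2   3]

At u = 7, v = 6, compute slack b - a·x for each constraint:
  C1: 53 − 53 = 0  (binding)
  C2: 52 − 45 = 7  (slack)
  C3: 41 − 41 = 0  (binding)
  C4: 37 − 32 = 5  (slack)

Optimal: u = 7, v = 6
Binding: C1, C3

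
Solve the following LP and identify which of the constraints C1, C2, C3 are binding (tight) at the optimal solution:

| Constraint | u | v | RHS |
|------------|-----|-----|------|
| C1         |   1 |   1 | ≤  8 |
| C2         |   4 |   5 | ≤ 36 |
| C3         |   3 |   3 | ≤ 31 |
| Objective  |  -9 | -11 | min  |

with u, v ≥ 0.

At u = 4, v = 4, compute slack b - a·x for each constraint:
  C1: 8 − 8 = 0  (binding)
  C2: 36 − 36 = 0  (binding)
  C3: 31 − 24 = 7  (slack)

Optimal: u = 4, v = 4
Binding: C1, C2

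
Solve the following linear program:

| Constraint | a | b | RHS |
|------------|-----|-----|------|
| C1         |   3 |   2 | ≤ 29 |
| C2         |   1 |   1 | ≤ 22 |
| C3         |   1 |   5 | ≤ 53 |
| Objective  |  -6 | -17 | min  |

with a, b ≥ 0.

Evaluate the objective at each vertex of the feasible region:
  z(0, 0) = 0
  z(9.667, 0) = -58
  z(3, 10) = -188  ←
  z(0, 10.6) = -180.2
The minimum is at a = 3, b = 10.

a = 3, b = 10, z = -188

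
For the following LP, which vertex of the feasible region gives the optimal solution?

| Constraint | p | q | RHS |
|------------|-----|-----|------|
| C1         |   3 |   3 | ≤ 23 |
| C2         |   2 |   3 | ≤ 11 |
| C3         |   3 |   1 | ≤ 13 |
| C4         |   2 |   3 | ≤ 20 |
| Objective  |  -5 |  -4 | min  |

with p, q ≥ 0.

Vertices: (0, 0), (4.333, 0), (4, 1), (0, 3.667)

Evaluate the objective at each vertex of the feasible region:
  z(0, 0) = 0
  z(4.333, 0) = -21.67
  z(4, 1) = -24  ←
  z(0, 3.667) = -14.67
The minimum is at p = 4, q = 1.

(4, 1)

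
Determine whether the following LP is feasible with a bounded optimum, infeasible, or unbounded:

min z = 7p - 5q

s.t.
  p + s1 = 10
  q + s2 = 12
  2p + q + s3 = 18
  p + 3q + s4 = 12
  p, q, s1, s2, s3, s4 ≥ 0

Feasible with a bounded optimal solution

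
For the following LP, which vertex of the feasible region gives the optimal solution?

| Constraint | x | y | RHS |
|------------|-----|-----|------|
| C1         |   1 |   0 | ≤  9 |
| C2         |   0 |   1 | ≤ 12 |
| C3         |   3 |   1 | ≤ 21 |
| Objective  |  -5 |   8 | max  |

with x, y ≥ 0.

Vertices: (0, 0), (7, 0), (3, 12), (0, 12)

Evaluate the objective at each vertex of the feasible region:
  z(0, 0) = 0
  z(7, 0) = -35
  z(3, 12) = 81
  z(0, 12) = 96  ←
The maximum is at x = 0, y = 12.

(0, 12)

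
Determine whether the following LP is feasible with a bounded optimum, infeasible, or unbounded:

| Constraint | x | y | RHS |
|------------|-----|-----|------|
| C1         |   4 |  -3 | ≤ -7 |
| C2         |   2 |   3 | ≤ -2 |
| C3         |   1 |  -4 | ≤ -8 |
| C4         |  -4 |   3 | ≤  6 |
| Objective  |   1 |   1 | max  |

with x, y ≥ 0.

Infeasible (no feasible solution exists)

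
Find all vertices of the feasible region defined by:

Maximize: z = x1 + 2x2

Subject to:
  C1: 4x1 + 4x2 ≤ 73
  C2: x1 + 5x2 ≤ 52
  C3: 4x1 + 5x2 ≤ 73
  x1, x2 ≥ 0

(0, 0), (18.25, 0), (7, 9), (0, 10.4)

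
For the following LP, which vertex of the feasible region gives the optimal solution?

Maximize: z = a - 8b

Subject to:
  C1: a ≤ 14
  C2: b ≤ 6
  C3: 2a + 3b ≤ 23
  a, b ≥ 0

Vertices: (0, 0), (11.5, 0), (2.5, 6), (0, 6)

Evaluate the objective at each vertex of the feasible region:
  z(0, 0) = 0
  z(11.5, 0) = 11.5  ←
  z(2.5, 6) = -45.5
  z(0, 6) = -48
The maximum is at a = 11.5, b = 0.

(11.5, 0)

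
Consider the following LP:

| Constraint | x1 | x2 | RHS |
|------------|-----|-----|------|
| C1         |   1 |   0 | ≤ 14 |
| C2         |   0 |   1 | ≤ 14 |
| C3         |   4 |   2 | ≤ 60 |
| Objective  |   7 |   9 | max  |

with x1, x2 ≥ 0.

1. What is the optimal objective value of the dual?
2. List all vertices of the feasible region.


1. 182
2. (0, 0), (14, 0), (14, 2), (8, 14), (0, 14)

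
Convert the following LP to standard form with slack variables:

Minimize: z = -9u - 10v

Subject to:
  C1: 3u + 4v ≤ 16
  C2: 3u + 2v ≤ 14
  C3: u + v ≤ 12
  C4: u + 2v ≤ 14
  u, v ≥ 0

min z = -9u - 10v

s.t.
  3u + 4v + s1 = 16
  3u + 2v + s2 = 14
  u + v + s3 = 12
  u + 2v + s4 = 14
  u, v, s1, s2, s3, s4 ≥ 0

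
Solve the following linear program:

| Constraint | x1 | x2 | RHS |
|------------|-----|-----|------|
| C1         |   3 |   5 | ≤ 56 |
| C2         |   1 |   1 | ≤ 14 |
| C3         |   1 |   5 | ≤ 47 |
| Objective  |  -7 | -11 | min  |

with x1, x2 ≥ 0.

Evaluate the objective at each vertex of the feasible region:
  z(0, 0) = 0
  z(14, 0) = -98
  z(7, 7) = -126  ←
  z(4.5, 8.5) = -125
  z(0, 9.4) = -103.4
The minimum is at x1 = 7, x2 = 7.

x1 = 7, x2 = 7, z = -126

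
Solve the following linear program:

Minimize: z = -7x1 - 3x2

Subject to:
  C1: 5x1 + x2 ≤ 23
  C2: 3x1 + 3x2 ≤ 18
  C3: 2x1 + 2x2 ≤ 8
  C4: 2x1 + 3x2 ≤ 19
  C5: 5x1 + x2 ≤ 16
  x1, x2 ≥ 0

Evaluate the objective at each vertex of the feasible region:
  z(0, 0) = 0
  z(3.2, 0) = -22.4
  z(3, 1) = -24  ←
  z(0, 4) = -12
The minimum is at x1 = 3, x2 = 1.

x1 = 3, x2 = 1, z = -24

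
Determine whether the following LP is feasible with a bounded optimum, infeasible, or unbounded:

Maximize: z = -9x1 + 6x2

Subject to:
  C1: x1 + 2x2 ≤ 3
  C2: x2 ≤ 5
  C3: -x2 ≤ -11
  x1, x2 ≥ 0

Infeasible (no feasible solution exists)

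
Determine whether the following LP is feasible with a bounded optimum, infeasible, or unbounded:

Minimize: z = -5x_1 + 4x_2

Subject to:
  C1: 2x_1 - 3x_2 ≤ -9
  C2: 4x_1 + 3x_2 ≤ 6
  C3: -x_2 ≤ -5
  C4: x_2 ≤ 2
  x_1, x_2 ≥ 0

Infeasible (no feasible solution exists)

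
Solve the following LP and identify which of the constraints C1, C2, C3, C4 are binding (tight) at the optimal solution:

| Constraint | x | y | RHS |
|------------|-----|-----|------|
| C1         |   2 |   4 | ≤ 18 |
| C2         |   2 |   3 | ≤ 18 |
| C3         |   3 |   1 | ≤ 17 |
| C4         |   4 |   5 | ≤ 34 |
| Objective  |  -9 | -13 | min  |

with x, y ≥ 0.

At x = 5, y = 2, compute slack b - a·x for each constraint:
  C1: 18 − 18 = 0  (binding)
  C2: 18 − 16 = 2  (slack)
  C3: 17 − 17 = 0  (binding)
  C4: 34 − 30 = 4  (slack)

Optimal: x = 5, y = 2
Binding: C1, C3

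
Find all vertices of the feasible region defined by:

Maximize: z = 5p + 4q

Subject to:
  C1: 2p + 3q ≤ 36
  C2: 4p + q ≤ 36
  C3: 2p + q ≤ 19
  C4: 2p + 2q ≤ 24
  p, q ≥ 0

(0, 0), (9, 0), (8.5, 2), (7, 5), (0, 12)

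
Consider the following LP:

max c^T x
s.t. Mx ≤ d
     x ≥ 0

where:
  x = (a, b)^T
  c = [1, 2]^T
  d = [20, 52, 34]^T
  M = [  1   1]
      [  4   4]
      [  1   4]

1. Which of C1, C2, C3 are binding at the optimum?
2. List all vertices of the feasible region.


1. C2, C3
2. (0, 0), (13, 0), (6, 7), (0, 8.5)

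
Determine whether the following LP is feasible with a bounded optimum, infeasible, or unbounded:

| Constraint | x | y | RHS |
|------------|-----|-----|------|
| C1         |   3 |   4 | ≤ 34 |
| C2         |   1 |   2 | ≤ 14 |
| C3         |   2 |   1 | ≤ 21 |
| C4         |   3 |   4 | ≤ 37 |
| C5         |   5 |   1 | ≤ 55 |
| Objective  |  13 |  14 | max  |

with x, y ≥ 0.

Feasible with a bounded optimal solution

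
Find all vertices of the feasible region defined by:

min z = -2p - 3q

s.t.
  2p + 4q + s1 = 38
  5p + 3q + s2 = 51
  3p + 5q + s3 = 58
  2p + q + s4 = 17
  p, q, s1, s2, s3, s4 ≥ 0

(0, 0), (8.5, 0), (5, 7), (0, 9.5)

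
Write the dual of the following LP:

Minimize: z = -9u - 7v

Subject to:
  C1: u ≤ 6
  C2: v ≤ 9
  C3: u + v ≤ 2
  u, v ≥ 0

Primal min cᵀx s.t. Ax ≤ b, x ≥ 0  →  Dual max −bᵀy s.t. Aᵀy ≥ −c, y ≥ 0.

Maximize: z = -6y1 - 9y2 - 2y3

Subject to:
  y1 + y3 ≥ 9
  y2 + y3 ≥ 7
  y1, y2, y3 ≥ 0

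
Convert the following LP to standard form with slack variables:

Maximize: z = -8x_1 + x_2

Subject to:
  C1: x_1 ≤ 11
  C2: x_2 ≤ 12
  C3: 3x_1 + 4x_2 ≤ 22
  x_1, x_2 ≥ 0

max z = -8x_1 + x_2

s.t.
  x_1 + s1 = 11
  x_2 + s2 = 12
  3x_1 + 4x_2 + s3 = 22
  x_1, x_2, s1, s2, s3 ≥ 0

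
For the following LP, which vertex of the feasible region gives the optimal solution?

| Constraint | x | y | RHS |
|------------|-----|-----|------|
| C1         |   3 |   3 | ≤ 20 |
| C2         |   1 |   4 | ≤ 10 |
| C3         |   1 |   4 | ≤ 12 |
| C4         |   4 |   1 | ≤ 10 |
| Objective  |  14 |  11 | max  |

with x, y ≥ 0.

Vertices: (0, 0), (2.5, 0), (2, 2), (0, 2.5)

Evaluate the objective at each vertex of the feasible region:
  z(0, 0) = 0
  z(2.5, 0) = 35
  z(2, 2) = 50  ←
  z(0, 2.5) = 27.5
The maximum is at x = 2, y = 2.

(2, 2)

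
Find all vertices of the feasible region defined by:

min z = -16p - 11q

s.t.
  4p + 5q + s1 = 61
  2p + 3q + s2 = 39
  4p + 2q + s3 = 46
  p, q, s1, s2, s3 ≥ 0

(0, 0), (11.5, 0), (9, 5), (0, 12.2)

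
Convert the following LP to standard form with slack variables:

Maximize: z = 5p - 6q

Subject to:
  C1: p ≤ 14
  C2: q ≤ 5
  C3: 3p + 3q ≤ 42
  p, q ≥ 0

max z = 5p - 6q

s.t.
  p + s1 = 14
  q + s2 = 5
  3p + 3q + s3 = 42
  p, q, s1, s2, s3 ≥ 0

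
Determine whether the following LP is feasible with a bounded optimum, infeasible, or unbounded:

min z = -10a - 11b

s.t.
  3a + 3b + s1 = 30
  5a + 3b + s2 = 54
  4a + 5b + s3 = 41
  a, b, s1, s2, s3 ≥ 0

Feasible with a bounded optimal solution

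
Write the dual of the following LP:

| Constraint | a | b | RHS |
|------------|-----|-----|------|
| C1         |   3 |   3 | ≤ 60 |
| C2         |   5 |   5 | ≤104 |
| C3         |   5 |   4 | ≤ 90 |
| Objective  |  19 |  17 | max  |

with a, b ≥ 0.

Primal max cᵀx s.t. Ax ≤ b, x ≥ 0  →  Dual min bᵀy s.t. Aᵀy ≥ c, y ≥ 0.

Minimize: z = 60y1 + 104y2 + 90y3

Subject to:
  3y1 + 5y2 + 5y3 ≥ 19
  3y1 + 5y2 + 4y3 ≥ 17
  y1, y2, y3 ≥ 0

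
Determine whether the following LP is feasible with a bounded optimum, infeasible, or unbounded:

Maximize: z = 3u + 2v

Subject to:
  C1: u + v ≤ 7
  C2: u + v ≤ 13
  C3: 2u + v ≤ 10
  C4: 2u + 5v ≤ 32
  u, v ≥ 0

Feasible with a bounded optimal solution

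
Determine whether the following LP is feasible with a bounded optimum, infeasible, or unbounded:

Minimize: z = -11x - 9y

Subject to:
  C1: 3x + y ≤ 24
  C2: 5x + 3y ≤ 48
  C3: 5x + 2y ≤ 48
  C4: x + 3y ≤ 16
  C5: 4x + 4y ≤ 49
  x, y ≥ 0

Feasible with a bounded optimal solution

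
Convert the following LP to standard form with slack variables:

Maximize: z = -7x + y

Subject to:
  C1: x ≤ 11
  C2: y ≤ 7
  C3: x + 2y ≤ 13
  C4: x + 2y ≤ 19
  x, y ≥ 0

max z = -7x + y

s.t.
  x + s1 = 11
  y + s2 = 7
  x + 2y + s3 = 13
  x + 2y + s4 = 19
  x, y, s1, s2, s3, s4 ≥ 0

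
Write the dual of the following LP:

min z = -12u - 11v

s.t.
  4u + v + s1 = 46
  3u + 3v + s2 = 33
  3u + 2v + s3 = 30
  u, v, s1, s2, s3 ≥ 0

Primal min cᵀx s.t. Ax ≤ b, x ≥ 0  →  Dual max −bᵀy s.t. Aᵀy ≥ −c, y ≥ 0.

Maximize: z = -46y1 - 33y2 - 30y3

Subject to:
  4y1 + 3y2 + 3y3 ≥ 12
  y1 + 3y2 + 2y3 ≥ 11
  y1, y2, y3 ≥ 0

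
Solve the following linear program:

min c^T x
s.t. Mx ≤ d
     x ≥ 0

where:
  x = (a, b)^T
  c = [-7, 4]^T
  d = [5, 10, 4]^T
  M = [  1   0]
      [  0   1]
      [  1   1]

Evaluate the objective at each vertex of the feasible region:
  z(0, 0) = 0
  z(4, 0) = -28  ←
  z(0, 4) = 16
The minimum is at a = 4, b = 0.

a = 4, b = 0, z = -28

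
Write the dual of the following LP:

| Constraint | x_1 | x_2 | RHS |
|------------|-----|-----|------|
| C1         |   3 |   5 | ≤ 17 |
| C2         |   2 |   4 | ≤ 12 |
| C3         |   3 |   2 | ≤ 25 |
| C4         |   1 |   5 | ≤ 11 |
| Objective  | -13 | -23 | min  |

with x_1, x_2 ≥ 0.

Primal min cᵀx s.t. Ax ≤ b, x ≥ 0  →  Dual max −bᵀy s.t. Aᵀy ≥ −c, y ≥ 0.

Maximize: z = -17y1 - 12y2 - 25y3 - 11y4

Subject to:
  3y1 + 2y2 + 3y3 + y4 ≥ 13
  5y1 + 4y2 + 2y3 + 5y4 ≥ 23
  y1, y2, y3, y4 ≥ 0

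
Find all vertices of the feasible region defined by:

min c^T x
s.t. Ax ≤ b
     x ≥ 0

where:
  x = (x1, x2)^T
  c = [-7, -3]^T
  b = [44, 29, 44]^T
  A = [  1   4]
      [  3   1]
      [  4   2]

(0, 0), (9.667, 0), (7, 8), (6.286, 9.429), (0, 11)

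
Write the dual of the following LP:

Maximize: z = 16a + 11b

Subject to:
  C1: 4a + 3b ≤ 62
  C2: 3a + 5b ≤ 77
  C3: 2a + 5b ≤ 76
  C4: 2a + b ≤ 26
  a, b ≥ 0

Primal max cᵀx s.t. Ax ≤ b, x ≥ 0  →  Dual min bᵀy s.t. Aᵀy ≥ c, y ≥ 0.

Minimize: z = 62y1 + 77y2 + 76y3 + 26y4

Subject to:
  4y1 + 3y2 + 2y3 + 2y4 ≥ 16
  3y1 + 5y2 + 5y3 + y4 ≥ 11
  y1, y2, y3, y4 ≥ 0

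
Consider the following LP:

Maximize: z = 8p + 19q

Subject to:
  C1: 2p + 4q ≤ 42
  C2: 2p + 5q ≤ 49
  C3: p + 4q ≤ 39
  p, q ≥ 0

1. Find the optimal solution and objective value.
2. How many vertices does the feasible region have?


1. p = 7, q = 7, z = 189
2. 5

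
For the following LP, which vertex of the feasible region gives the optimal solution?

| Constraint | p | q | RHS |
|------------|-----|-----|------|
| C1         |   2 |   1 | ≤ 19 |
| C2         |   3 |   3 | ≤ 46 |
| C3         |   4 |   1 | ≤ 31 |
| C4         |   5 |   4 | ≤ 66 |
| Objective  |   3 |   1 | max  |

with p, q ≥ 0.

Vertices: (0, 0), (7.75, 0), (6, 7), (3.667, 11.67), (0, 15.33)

Evaluate the objective at each vertex of the feasible region:
  z(0, 0) = 0
  z(7.75, 0) = 23.25
  z(6, 7) = 25  ←
  z(3.667, 11.67) = 22.67
  z(0, 15.33) = 15.33
The maximum is at p = 6, q = 7.

(6, 7)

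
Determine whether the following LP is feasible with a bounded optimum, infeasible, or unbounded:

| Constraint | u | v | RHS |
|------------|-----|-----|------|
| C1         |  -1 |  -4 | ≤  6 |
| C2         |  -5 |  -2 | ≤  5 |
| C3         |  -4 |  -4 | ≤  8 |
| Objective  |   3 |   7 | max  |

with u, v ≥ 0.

Unbounded (objective can increase without bound)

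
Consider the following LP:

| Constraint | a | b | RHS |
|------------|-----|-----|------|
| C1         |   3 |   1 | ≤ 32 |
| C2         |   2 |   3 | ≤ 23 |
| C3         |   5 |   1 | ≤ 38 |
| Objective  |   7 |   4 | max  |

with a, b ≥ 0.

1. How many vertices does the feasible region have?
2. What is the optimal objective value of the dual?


1. 4
2. 61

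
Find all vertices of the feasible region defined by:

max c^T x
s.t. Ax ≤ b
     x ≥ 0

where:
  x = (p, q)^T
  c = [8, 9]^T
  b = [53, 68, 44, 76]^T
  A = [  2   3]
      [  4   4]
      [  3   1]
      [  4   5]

(0, 0), (14.67, 0), (13.5, 3.5), (9, 8), (0, 15.2)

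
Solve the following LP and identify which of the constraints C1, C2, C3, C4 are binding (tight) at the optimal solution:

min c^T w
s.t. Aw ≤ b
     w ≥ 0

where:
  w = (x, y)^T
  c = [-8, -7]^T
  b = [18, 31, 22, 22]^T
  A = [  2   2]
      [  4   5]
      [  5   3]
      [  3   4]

At x = 2, y = 4, compute slack b - a·x for each constraint:
  C1: 18 − 12 = 6  (slack)
  C2: 31 − 28 = 3  (slack)
  C3: 22 − 22 = 0  (binding)
  C4: 22 − 22 = 0  (binding)

Optimal: x = 2, y = 4
Binding: C3, C4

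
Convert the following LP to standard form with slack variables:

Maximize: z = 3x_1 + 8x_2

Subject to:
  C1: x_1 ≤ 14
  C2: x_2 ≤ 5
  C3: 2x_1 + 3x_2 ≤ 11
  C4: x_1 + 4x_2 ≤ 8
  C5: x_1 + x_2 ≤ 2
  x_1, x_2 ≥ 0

max z = 3x_1 + 8x_2

s.t.
  x_1 + s1 = 14
  x_2 + s2 = 5
  2x_1 + 3x_2 + s3 = 11
  x_1 + 4x_2 + s4 = 8
  x_1 + x_2 + s5 = 2
  x_1, x_2, s1, s2, s3, s4, s5 ≥ 0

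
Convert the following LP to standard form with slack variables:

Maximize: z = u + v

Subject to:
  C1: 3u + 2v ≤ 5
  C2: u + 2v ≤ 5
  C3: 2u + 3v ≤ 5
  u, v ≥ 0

max z = u + v

s.t.
  3u + 2v + s1 = 5
  u + 2v + s2 = 5
  2u + 3v + s3 = 5
  u, v, s1, s2, s3 ≥ 0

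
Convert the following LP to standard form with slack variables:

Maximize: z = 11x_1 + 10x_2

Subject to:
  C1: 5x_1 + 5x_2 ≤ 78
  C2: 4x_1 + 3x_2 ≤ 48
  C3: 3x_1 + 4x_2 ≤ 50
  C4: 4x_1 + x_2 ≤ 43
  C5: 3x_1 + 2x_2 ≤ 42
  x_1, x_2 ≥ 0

max z = 11x_1 + 10x_2

s.t.
  5x_1 + 5x_2 + s1 = 78
  4x_1 + 3x_2 + s2 = 48
  3x_1 + 4x_2 + s3 = 50
  4x_1 + x_2 + s4 = 43
  3x_1 + 2x_2 + s5 = 42
  x_1, x_2, s1, s2, s3, s4, s5 ≥ 0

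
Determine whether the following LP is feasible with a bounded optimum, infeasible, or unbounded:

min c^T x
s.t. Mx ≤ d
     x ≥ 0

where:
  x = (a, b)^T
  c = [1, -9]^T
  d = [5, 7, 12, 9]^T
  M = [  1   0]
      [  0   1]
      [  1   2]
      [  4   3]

Feasible with a bounded optimal solution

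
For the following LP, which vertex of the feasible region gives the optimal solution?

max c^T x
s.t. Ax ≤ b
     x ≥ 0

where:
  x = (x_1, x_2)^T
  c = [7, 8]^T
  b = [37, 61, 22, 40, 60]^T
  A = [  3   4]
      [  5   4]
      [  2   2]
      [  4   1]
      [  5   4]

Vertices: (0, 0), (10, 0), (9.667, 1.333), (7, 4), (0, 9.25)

Evaluate the objective at each vertex of the feasible region:
  z(0, 0) = 0
  z(10, 0) = 70
  z(9.667, 1.333) = 78.33
  z(7, 4) = 81  ←
  z(0, 9.25) = 74
The maximum is at x_1 = 7, x_2 = 4.

(7, 4)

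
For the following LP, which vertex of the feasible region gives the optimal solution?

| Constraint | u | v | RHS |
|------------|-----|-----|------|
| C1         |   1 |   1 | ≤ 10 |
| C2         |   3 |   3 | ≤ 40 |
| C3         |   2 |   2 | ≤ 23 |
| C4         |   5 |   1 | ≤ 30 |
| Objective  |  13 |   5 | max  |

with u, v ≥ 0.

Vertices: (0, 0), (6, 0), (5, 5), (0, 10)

Evaluate the objective at each vertex of the feasible region:
  z(0, 0) = 0
  z(6, 0) = 78
  z(5, 5) = 90  ←
  z(0, 10) = 50
The maximum is at u = 5, v = 5.

(5, 5)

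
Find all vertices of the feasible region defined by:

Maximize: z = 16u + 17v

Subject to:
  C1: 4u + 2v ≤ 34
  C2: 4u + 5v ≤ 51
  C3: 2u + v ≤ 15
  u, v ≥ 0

(0, 0), (7.5, 0), (4, 7), (0, 10.2)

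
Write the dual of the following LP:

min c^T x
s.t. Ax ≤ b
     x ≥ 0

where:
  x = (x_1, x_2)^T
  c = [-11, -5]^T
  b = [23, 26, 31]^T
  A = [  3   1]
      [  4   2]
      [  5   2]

Primal min cᵀx s.t. Ax ≤ b, x ≥ 0  →  Dual max −bᵀy s.t. Aᵀy ≥ −c, y ≥ 0.

Maximize: z = -23y1 - 26y2 - 31y3

Subject to:
  3y1 + 4y2 + 5y3 ≥ 11
  y1 + 2y2 + 2y3 ≥ 5
  y1, y2, y3 ≥ 0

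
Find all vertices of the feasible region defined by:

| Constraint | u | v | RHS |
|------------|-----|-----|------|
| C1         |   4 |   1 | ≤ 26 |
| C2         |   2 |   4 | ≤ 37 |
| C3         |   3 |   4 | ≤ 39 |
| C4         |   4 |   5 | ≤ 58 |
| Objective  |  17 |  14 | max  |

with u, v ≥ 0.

(0, 0), (6.5, 0), (5, 6), (2, 8.25), (0, 9.25)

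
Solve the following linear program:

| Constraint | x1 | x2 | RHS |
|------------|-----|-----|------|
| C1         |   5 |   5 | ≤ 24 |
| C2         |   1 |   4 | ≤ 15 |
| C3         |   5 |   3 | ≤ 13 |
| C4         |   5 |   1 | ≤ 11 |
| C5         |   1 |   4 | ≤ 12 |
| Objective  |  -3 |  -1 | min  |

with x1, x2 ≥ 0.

Evaluate the objective at each vertex of the feasible region:
  z(0, 0) = 0
  z(2.2, 0) = -6.6
  z(2, 1) = -7  ←
  z(0.9412, 2.765) = -5.588
  z(0, 3) = -3
The minimum is at x1 = 2, x2 = 1.

x1 = 2, x2 = 1, z = -7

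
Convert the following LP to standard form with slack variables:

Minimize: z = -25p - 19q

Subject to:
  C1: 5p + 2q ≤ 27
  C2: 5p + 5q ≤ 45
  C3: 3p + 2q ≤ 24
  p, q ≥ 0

min z = -25p - 19q

s.t.
  5p + 2q + s1 = 27
  5p + 5q + s2 = 45
  3p + 2q + s3 = 24
  p, q, s1, s2, s3 ≥ 0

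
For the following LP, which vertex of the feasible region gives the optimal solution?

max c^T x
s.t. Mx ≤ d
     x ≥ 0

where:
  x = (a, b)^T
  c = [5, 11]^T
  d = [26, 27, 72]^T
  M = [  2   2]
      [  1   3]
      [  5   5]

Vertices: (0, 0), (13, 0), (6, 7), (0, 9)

Evaluate the objective at each vertex of the feasible region:
  z(0, 0) = 0
  z(13, 0) = 65
  z(6, 7) = 107  ←
  z(0, 9) = 99
The maximum is at a = 6, b = 7.

(6, 7)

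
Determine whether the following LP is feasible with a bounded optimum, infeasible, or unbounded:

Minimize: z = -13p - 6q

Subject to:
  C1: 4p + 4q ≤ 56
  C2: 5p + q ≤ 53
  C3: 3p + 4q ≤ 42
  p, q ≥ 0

Feasible with a bounded optimal solution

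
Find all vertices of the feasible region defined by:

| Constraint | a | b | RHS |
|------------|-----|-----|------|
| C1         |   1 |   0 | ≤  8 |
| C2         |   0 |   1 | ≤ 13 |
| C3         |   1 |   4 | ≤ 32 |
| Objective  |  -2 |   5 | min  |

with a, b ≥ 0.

(0, 0), (8, 0), (8, 6), (0, 8)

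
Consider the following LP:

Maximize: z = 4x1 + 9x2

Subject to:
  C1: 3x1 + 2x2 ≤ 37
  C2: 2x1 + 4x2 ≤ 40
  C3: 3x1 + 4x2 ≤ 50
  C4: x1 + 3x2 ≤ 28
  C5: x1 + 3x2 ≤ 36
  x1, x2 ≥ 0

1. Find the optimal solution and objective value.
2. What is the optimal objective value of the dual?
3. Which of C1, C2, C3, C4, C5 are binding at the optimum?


1. x1 = 4, x2 = 8, z = 88
2. 88
3. C2, C4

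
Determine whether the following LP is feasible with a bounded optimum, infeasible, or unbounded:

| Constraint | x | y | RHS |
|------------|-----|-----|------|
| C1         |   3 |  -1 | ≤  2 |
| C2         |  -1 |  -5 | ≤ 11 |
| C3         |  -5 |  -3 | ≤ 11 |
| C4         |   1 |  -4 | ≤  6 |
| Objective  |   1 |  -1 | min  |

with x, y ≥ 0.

Unbounded (objective can decrease without bound)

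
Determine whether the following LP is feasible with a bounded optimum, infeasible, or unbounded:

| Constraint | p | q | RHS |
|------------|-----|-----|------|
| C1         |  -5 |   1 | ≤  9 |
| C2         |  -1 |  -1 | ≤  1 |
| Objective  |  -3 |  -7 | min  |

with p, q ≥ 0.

Unbounded (objective can decrease without bound)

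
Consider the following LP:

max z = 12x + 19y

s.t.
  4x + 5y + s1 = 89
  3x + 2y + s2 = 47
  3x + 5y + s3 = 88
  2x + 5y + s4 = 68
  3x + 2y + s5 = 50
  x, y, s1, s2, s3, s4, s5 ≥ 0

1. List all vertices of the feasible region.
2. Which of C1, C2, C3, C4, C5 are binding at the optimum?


1. (0, 0), (15.67, 0), (9, 10), (0, 13.6)
2. C2, C4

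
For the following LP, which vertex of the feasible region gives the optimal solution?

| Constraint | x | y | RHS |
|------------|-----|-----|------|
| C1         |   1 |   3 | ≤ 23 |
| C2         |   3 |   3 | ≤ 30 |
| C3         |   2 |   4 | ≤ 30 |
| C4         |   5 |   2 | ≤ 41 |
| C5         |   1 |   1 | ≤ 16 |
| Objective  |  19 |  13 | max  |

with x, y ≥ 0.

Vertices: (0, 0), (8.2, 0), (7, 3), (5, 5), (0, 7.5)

Evaluate the objective at each vertex of the feasible region:
  z(0, 0) = 0
  z(8.2, 0) = 155.8
  z(7, 3) = 172  ←
  z(5, 5) = 160
  z(0, 7.5) = 97.5
The maximum is at x = 7, y = 3.

(7, 3)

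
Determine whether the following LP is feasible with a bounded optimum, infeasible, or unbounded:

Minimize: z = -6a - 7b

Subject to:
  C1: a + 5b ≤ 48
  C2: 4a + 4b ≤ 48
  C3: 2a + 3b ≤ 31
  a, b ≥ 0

Feasible with a bounded optimal solution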